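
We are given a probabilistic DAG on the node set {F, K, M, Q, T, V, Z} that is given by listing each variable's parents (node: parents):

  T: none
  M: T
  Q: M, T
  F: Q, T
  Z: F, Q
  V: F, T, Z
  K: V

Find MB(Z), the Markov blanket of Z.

Recall MB(v) = parents ∪ children ∪ spouses, where spouses are the other parents of v's children.
Z's parents: F, Q.
Z has child V.
For each child, the remaining parents (spouses of Z):
  V also has parents F, T.
Union: {F, Q} ∪ {V} ∪ {F, T} = {F, Q, T, V}.

{F, Q, T, V}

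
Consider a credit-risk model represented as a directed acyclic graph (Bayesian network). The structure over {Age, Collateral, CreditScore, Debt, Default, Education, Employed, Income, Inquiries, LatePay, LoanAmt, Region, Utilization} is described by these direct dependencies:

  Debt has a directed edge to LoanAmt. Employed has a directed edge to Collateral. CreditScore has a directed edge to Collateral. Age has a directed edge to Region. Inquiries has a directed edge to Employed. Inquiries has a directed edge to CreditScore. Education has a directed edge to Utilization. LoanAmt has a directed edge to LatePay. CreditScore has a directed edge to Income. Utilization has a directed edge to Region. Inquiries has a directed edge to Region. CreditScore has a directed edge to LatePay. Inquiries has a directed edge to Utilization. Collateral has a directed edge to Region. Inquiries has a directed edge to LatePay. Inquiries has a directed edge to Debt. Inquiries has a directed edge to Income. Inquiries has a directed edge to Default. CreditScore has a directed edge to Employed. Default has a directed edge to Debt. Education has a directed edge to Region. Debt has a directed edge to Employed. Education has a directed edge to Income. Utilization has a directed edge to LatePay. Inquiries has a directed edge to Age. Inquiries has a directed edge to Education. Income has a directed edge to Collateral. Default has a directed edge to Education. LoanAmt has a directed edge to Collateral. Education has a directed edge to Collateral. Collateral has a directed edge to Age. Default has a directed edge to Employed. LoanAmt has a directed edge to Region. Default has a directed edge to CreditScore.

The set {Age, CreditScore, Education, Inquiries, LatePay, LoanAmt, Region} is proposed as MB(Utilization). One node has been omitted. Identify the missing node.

Recall MB(v) = parents ∪ children ∪ spouses, where spouses are the other parents of v's children.
Utilization has parents Education, Inquiries.
Utilization has children LatePay, Region.
For each child, the remaining parents (spouses of Utilization):
  LatePay's other parents are CreditScore, Inquiries, LoanAmt.
  Region also has parents Age, Collateral, Education, Inquiries, LoanAmt.
MB(Utilization) = {Age, Collateral, CreditScore, Education, Inquiries, LatePay, LoanAmt, Region}.
Comparing with the claimed set, Collateral is missing.

Collateral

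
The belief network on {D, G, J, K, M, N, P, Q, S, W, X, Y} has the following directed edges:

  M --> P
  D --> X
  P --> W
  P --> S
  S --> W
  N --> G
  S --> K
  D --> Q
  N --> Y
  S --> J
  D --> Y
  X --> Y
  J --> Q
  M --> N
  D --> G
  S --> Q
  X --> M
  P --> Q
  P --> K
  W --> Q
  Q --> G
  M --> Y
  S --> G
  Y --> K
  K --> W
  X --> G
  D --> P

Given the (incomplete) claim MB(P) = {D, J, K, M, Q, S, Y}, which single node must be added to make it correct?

Parents of P: D, M.
Ch(P) = {K, Q, S, W}.
Other parents of P's children:
  S has no other parent.
  K's other parents are S, Y.
  W's other parents are K, S.
  Q also has parents D, J, S, W.
MB(P) = {D, J, K, M, Q, S, W, Y}.
Comparing with the claimed set, W is missing.

W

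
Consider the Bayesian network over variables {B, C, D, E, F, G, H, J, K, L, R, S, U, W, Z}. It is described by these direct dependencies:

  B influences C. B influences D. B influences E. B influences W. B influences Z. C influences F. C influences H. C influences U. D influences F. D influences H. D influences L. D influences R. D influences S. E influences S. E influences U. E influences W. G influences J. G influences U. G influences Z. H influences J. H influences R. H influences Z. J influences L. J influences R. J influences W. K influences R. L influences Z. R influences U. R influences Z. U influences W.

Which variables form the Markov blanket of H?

Ch(H) = {J, R, Z}.
H has parents C, D.
For each child, the remaining parents (spouses of H):
  J: G
  R: D, J, K
  Z: B, G, L, R
MB(H) = {B, C, D, G, J, K, L, R, Z}.

{B, C, D, G, J, K, L, R, Z}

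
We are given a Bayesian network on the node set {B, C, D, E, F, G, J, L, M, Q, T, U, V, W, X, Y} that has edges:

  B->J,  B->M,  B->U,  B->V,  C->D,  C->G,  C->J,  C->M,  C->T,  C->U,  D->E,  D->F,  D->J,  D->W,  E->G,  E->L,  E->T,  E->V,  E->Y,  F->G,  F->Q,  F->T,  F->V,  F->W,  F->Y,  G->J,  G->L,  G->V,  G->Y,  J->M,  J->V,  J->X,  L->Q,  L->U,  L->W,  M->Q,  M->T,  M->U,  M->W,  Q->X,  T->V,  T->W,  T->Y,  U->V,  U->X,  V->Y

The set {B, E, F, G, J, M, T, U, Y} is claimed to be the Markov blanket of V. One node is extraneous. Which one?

M

Children of V: Y.
Parents of V: B, E, F, G, J, T, U.
For each child, the remaining parents (spouses of V):
  parents(Y) \ {V} = {E, F, G, T}.
MB(V) = {B, E, F, G, J, T, U, Y}.
M is neither a parent, child, nor co-parent of V, so it does not belong.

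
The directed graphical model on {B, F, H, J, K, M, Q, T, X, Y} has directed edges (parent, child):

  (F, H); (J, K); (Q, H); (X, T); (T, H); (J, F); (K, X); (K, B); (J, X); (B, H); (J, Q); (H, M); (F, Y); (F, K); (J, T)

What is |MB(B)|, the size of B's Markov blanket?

A node's Markov blanket = Pa ∪ Ch ∪ (parents of Ch other than the node itself).
B's parents: K.
Children of B: H.
For each child, the remaining parents (spouses of B):
  H: F, Q, T
MB(B) = {F, H, K, Q, T}, which has 5 nodes.

5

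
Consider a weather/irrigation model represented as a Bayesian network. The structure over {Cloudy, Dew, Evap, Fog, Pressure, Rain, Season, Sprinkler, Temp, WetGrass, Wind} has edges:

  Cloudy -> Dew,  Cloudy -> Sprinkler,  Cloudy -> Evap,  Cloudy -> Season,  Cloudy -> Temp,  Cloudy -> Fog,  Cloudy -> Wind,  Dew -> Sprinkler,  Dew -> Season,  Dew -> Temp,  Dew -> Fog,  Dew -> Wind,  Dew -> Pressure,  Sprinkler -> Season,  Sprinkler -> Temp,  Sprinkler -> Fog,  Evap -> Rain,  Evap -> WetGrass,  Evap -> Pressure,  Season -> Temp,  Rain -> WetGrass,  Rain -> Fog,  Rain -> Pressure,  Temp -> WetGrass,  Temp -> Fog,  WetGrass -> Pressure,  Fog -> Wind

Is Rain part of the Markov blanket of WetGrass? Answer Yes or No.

Rain is a parent of WetGrass.
So Rain ∈ MB(WetGrass).

Yes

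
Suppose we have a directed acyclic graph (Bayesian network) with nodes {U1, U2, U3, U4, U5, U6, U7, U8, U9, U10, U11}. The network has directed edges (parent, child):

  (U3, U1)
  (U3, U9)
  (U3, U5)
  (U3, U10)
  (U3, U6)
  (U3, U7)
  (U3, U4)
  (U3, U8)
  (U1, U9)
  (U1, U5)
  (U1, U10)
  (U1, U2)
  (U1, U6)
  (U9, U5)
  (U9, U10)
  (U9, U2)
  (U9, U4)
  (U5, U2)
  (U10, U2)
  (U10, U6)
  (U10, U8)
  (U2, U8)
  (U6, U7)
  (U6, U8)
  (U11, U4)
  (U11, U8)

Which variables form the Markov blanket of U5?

{U1, U2, U3, U9, U10}

U5's parents: U1, U3, U9.
Children of U5: U2.
Other parents of U5's children:
  U2: U1, U9, U10
So the Markov blanket of U5 is {U1, U2, U3, U9, U10}.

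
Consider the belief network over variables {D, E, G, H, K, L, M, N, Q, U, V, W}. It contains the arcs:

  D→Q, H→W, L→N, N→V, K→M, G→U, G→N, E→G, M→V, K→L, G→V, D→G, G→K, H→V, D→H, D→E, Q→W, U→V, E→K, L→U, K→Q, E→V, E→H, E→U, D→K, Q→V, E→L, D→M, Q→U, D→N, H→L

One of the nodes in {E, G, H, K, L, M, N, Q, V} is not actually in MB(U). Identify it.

A node's Markov blanket = Pa ∪ Ch ∪ (parents of Ch other than the node itself).
U's children: V.
U's parents: E, G, L, Q.
For each child, the remaining parents (spouses of U):
  V: E, G, H, M, N, Q
MB(U) = {E, G, H, L, M, N, Q, V}.
K is neither a parent, child, nor co-parent of U, so it does not belong.

K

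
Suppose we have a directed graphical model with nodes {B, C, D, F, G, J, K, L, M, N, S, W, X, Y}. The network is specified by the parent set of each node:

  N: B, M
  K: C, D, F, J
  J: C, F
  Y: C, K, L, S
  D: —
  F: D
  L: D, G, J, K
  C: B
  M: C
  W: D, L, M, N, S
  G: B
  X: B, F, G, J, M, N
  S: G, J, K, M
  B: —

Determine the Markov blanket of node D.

{C, F, G, J, K, L, M, N, S, W}

Recall MB(v) = parents ∪ children ∪ spouses, where spouses are the other parents of v's children.
Pa(D) = {}.
D's children: F, K, L, W.
Other parents of D's children:
  F: —
  K: C, F, J
  L: G, J, K
  W: L, M, N, S
So the Markov blanket of D is {C, F, G, J, K, L, M, N, S, W}.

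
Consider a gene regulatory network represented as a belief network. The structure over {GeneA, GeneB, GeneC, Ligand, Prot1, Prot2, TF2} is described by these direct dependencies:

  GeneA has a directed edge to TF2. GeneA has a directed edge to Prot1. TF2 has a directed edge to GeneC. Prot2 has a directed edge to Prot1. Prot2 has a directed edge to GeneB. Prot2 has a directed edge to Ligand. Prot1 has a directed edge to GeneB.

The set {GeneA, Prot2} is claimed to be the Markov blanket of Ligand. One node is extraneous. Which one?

The Markov blanket of a node is its parents, its children, and the other parents of its children.
Pa(Ligand) = {Prot2}.
Ligand's children: none.
With no children, Ligand has no spouses; the co-parent set is empty.
MB(Ligand) = {Prot2}.
GeneA is neither a parent, child, nor co-parent of Ligand, so it does not belong.

GeneA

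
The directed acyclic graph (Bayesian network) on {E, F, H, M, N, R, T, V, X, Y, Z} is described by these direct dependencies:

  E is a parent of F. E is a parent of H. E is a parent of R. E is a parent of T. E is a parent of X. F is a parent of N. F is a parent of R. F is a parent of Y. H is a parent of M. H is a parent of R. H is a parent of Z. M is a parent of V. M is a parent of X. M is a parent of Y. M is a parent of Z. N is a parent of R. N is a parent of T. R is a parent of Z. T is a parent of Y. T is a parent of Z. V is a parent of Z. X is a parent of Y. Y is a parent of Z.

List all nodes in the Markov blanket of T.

{E, F, H, M, N, R, V, X, Y, Z}

Recall MB(v) = parents ∪ children ∪ spouses, where spouses are the other parents of v's children.
Parents of T: E, N.
T has children Y, Z.
Co-parents of T (other parents of its children):
  Y: F, M, X
  Z: H, M, R, V, Y
Taking the union gives {E, F, H, M, N, R, V, X, Y, Z}.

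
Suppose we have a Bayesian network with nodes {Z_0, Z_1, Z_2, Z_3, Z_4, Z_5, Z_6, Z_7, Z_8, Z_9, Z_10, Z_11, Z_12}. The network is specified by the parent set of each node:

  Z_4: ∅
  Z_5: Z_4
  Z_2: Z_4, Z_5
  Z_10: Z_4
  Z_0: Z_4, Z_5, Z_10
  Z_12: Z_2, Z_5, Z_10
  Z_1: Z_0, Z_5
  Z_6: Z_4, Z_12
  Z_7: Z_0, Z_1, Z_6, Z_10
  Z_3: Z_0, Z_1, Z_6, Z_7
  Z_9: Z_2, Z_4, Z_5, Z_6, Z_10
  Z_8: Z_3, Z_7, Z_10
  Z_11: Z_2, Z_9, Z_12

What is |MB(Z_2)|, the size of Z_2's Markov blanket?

Pa(Z_2) = {Z_4, Z_5}.
Children of Z_2: Z_9, Z_11, Z_12.
Parents of each child, excluding Z_2:
  Z_12: Z_5, Z_10
  Z_9: Z_4, Z_5, Z_6, Z_10
  Z_11: Z_9, Z_12
MB(Z_2) = {Z_4, Z_5, Z_6, Z_9, Z_10, Z_11, Z_12}, which has 7 nodes.

7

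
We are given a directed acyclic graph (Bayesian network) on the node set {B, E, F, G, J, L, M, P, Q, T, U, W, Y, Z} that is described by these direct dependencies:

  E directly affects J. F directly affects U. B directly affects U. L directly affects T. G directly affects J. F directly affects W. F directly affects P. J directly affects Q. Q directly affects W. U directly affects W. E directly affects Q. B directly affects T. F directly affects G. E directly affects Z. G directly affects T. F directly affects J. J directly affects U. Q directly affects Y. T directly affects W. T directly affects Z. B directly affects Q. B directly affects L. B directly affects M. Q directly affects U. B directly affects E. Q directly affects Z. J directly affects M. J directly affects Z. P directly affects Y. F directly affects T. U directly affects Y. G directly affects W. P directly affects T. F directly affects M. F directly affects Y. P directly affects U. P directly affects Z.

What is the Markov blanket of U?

{B, F, G, J, P, Q, T, W, Y}

Parents of U: B, F, J, P, Q.
Ch(U) = {W, Y}.
For each child, the remaining parents (spouses of U):
  W's other parents are F, G, Q, T.
  Y also has parents F, P, Q.
MB(U) = {B, F, G, J, P, Q, T, W, Y}.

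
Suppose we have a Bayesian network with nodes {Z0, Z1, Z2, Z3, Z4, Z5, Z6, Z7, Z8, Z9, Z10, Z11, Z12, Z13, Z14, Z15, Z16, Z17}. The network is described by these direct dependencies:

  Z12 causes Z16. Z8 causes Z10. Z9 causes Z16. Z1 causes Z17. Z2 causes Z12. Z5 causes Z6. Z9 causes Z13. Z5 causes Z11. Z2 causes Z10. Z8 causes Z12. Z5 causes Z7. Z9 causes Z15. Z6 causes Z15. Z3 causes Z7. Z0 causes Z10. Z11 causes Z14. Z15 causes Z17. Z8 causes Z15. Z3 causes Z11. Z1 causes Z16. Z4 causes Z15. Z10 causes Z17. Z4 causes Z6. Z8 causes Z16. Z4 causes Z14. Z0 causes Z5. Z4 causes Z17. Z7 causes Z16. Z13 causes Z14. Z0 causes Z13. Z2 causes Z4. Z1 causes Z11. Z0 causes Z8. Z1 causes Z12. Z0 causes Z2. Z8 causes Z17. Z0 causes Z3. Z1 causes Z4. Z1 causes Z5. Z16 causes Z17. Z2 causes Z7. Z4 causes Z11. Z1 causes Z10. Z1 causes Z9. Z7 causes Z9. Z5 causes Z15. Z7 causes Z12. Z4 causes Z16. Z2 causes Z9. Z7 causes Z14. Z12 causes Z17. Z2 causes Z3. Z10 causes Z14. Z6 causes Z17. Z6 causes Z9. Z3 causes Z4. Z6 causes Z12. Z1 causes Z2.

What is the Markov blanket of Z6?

Z6 has parents Z4, Z5.
Ch(Z6) = {Z9, Z12, Z15, Z17}.
Co-parents of Z6 (other parents of its children):
  Z9 also has parents Z1, Z2, Z7.
  Z12 also has parents Z1, Z2, Z7, Z8.
  Z15's other parents are Z4, Z5, Z8, Z9.
  parents(Z17) \ {Z6} = {Z1, Z4, Z8, Z10, Z12, Z15, Z16}.
Taking the union gives {Z1, Z2, Z4, Z5, Z7, Z8, Z9, Z10, Z12, Z15, Z16, Z17}.

{Z1, Z2, Z4, Z5, Z7, Z8, Z9, Z10, Z12, Z15, Z16, Z17}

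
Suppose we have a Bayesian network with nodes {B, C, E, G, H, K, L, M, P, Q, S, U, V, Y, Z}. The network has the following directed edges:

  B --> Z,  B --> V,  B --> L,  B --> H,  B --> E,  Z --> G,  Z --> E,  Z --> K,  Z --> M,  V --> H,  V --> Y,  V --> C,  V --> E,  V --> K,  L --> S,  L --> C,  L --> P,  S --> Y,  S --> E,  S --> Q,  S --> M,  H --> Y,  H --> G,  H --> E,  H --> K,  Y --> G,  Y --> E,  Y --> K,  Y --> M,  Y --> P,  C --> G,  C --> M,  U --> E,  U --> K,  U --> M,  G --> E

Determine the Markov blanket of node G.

{B, C, E, H, S, U, V, Y, Z}

G's parents: C, H, Y, Z.
Children of G: E.
For each child, the remaining parents (spouses of G):
  E also has parents B, H, S, U, V, Y, Z.
So the Markov blanket of G is {B, C, E, H, S, U, V, Y, Z}.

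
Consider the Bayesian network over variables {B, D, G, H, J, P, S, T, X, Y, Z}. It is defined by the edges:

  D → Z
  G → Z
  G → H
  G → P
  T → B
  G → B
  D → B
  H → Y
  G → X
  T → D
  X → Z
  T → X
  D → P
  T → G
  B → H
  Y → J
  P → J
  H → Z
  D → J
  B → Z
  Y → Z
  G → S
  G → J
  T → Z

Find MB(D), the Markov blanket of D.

Ch(D) = {B, J, P, Z}.
Parents of D: T.
For each child, the remaining parents (spouses of D):
  B's other parents are G, T.
  P also has parent G.
  parents(J) \ {D} = {G, P, Y}.
  parents(Z) \ {D} = {B, G, H, T, X, Y}.
Union: {T} ∪ {B, J, P, Z} ∪ {B, G, H, P, T, X, Y} = {B, G, H, J, P, T, X, Y, Z}.

{B, G, H, J, P, T, X, Y, Z}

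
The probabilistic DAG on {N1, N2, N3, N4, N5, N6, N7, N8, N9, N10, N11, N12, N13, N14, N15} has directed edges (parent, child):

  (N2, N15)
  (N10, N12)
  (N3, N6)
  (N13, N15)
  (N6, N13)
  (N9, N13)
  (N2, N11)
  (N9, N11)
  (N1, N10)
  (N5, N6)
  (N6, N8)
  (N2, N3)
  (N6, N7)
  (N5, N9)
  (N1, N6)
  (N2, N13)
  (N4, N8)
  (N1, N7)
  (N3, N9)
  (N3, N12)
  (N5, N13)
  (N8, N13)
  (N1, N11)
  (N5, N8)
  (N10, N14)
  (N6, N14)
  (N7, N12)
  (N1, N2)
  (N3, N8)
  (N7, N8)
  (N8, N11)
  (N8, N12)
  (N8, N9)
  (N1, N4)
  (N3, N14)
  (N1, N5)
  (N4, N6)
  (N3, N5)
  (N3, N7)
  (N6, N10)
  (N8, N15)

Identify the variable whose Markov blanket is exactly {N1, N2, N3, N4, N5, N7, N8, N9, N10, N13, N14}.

N6

The target node must have every member of {N1, N2, N3, N4, N5, N7, N8, N9, N10, N13, N14} as a parent, child, or co-parent, and no others.
Parents of N6: N1, N3, N4, N5; children: N7, N8, N10, N13, N14; co-parents: N1, N2, N3, N4, N5, N7, N8, N9, N10.
These exactly cover the given set, so the node is N6.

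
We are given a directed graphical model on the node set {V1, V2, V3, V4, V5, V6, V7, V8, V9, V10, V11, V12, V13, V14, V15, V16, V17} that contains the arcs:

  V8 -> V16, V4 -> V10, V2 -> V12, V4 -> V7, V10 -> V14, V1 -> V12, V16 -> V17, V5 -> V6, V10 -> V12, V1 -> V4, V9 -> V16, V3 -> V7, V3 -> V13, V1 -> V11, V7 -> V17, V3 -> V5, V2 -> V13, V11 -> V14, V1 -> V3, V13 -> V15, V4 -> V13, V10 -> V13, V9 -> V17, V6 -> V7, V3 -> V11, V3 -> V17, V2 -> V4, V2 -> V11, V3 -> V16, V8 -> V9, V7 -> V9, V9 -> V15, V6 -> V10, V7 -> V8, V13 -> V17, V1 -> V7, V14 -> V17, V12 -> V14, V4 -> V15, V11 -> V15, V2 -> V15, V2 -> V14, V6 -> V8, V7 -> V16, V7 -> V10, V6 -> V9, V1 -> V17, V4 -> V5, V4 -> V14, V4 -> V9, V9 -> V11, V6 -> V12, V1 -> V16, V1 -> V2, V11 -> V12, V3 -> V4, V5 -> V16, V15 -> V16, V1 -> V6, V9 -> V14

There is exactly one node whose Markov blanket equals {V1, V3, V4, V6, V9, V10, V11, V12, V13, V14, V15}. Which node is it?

The target node must have every member of {V1, V3, V4, V6, V9, V10, V11, V12, V13, V14, V15} as a parent, child, or co-parent, and no others.
Parents of V2: V1; children: V4, V11, V12, V13, V14, V15; co-parents: V1, V3, V4, V6, V9, V10, V11, V12, V13.
These exactly cover the given set, so the node is V2.

V2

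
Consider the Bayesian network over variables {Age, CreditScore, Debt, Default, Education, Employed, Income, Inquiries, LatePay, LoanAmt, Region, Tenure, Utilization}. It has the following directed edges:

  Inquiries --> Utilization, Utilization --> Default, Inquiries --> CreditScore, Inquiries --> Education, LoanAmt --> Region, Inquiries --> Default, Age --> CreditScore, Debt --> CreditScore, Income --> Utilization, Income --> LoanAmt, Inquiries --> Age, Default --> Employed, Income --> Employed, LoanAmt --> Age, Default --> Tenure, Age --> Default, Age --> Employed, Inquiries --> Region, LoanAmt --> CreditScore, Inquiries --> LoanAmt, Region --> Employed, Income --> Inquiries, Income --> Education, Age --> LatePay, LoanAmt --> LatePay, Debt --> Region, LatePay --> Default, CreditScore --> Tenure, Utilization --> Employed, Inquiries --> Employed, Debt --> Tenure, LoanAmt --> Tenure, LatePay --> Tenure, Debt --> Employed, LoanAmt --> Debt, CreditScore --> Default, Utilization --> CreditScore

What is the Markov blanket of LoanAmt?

{Age, CreditScore, Debt, Default, Income, Inquiries, LatePay, Region, Tenure, Utilization}

By definition, MB(LoanAmt) is built from LoanAmt's parents, LoanAmt's children, and the co-parents of LoanAmt.
LoanAmt has parents Income, Inquiries.
Children of LoanAmt: Age, CreditScore, Debt, LatePay, Region, Tenure.
For each child, the remaining parents (spouses of LoanAmt):
  Age: Inquiries
  LatePay: Age
  Debt: —
  CreditScore: Age, Debt, Inquiries, Utilization
  Region: Debt, Inquiries
  Tenure: CreditScore, Debt, Default, LatePay
Union: {Income, Inquiries} ∪ {Age, CreditScore, Debt, LatePay, Region, Tenure} ∪ {Age, CreditScore, Debt, Default, Inquiries, LatePay, Utilization} = {Age, CreditScore, Debt, Default, Income, Inquiries, LatePay, Region, Tenure, Utilization}.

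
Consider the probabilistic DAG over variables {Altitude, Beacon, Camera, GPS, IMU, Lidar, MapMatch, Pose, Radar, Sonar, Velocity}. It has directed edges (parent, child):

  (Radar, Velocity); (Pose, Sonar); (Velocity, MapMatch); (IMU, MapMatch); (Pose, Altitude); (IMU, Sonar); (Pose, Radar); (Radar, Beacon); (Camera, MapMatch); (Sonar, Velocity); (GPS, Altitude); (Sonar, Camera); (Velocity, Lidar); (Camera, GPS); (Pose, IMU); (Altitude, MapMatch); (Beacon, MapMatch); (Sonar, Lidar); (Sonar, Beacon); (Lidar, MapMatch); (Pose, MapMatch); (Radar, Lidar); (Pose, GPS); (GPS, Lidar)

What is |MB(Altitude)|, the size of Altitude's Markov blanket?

8

Pa(Altitude) = {GPS, Pose}.
Children of Altitude: MapMatch.
Other parents of Altitude's children:
  MapMatch: Beacon, Camera, IMU, Lidar, Pose, Velocity
MB(Altitude) = {Beacon, Camera, GPS, IMU, Lidar, MapMatch, Pose, Velocity}, which has 8 nodes.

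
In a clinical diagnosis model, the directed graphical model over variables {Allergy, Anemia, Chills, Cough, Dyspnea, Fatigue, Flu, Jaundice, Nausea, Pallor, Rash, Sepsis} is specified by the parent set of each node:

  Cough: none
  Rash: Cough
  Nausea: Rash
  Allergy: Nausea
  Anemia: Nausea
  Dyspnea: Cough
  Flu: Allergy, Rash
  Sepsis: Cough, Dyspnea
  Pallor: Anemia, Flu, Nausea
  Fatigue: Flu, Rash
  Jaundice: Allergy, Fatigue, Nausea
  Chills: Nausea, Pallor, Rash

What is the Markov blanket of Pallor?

{Anemia, Chills, Flu, Nausea, Rash}

Pallor has parents Anemia, Flu, Nausea.
Children of Pallor: Chills.
Co-parents of Pallor (other parents of its children):
  Chills's other parents are Nausea, Rash.
Union: {Anemia, Flu, Nausea} ∪ {Chills} ∪ {Nausea, Rash} = {Anemia, Chills, Flu, Nausea, Rash}.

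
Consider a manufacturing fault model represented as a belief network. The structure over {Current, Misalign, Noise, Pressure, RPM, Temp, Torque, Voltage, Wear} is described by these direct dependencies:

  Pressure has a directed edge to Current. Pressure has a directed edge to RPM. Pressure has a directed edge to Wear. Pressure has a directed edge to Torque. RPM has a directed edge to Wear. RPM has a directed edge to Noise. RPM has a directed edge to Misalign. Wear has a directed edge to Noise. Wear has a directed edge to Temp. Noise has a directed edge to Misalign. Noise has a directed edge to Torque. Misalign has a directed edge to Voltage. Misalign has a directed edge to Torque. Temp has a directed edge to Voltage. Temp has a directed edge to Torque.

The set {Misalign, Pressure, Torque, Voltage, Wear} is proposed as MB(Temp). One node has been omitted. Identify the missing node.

Noise

A node's Markov blanket = Pa ∪ Ch ∪ (parents of Ch other than the node itself).
Ch(Temp) = {Torque, Voltage}.
Parents of Temp: Wear.
Other parents of Temp's children:
  parents(Voltage) \ {Temp} = {Misalign}.
  Torque's other parents are Misalign, Noise, Pressure.
MB(Temp) = {Misalign, Noise, Pressure, Torque, Voltage, Wear}.
Comparing with the claimed set, Noise is missing.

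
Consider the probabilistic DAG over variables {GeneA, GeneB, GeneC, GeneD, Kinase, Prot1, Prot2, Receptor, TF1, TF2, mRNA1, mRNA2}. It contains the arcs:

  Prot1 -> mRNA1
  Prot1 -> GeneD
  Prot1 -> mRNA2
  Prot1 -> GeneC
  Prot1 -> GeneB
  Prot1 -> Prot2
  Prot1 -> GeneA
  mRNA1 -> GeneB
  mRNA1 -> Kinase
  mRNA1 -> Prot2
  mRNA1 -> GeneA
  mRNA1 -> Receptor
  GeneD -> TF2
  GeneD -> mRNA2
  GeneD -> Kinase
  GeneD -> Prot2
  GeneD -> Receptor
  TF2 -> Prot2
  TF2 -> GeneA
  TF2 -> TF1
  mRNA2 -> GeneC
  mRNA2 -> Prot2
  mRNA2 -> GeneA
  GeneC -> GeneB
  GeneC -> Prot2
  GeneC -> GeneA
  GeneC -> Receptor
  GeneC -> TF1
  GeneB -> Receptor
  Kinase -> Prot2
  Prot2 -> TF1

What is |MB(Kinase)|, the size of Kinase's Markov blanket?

Kinase's parents: GeneD, mRNA1.
Children of Kinase: Prot2.
Parents of each child, excluding Kinase:
  Prot2: GeneC, GeneD, Prot1, TF2, mRNA1, mRNA2
MB(Kinase) = {GeneC, GeneD, Prot1, Prot2, TF2, mRNA1, mRNA2}, which has 7 nodes.

7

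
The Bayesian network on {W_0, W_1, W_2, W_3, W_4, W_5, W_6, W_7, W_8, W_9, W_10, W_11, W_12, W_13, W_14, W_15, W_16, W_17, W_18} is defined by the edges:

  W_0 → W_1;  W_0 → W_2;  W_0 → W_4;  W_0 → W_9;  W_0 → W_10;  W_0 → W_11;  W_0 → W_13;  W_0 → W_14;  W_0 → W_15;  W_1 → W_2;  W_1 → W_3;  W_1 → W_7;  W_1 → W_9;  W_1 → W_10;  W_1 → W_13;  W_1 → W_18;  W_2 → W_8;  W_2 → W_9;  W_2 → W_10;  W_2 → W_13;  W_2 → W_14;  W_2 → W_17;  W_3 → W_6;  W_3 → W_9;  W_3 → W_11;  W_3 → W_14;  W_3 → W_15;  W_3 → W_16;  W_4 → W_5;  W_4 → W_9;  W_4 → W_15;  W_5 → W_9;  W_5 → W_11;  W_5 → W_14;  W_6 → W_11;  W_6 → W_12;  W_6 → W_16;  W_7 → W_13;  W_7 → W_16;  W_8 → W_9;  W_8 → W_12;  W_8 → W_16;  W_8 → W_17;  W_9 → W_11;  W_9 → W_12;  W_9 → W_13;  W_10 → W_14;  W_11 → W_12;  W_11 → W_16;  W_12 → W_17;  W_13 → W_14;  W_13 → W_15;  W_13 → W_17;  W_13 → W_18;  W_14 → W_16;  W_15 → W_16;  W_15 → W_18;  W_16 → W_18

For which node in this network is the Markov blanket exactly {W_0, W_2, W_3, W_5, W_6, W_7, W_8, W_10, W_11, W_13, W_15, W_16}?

W_14

The target node must have every member of {W_0, W_2, W_3, W_5, W_6, W_7, W_8, W_10, W_11, W_13, W_15, W_16} as a parent, child, or co-parent, and no others.
Parents of W_14: W_0, W_2, W_3, W_5, W_10, W_13; children: W_16; co-parents: W_3, W_6, W_7, W_8, W_11, W_15.
These exactly cover the given set, so the node is W_14.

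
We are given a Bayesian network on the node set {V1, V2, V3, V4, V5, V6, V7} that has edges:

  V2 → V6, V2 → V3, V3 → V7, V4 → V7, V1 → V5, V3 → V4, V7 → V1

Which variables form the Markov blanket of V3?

{V2, V4, V7}

By definition, MB(V3) is built from V3's parents, V3's children, and the co-parents of V3.
Parents of V3: V2.
V3's children: V4, V7.
Co-parents of V3 (other parents of its children):
  V4: no additional parents.
  V7 also has parent V4.
So the Markov blanket of V3 is {V2, V4, V7}.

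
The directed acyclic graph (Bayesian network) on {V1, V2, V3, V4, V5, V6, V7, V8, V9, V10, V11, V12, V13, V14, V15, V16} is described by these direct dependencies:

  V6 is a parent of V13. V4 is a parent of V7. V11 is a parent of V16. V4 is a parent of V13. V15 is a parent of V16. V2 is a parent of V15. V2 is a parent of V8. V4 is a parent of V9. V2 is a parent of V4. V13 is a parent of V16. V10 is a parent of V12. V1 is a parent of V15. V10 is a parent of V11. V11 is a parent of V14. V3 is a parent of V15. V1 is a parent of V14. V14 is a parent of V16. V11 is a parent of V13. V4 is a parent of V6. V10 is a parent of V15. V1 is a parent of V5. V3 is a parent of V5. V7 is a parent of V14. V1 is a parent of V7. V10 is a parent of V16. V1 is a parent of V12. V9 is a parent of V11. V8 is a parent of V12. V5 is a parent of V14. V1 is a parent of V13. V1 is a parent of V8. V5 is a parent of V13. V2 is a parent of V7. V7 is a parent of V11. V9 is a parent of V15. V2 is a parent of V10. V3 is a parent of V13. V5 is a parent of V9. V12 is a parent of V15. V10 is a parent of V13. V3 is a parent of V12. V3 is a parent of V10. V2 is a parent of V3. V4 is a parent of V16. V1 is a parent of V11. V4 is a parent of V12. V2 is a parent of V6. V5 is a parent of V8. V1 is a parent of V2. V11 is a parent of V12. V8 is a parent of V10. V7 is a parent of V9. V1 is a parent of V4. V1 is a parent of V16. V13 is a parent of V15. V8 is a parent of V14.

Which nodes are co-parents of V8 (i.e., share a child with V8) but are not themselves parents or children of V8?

{V3, V4, V7, V11}

Children of V8: V10, V12, V14.
  parents(V10) \ {V8} = {V2, V3}.
  V12's other parents are V1, V3, V4, V10, V11.
  parents(V14) \ {V8} = {V1, V5, V7, V11}.
Excluding nodes already adjacent to V8 (V1, V2, V5, V10, V12, V14), the co-parent-only contribution is {V3, V4, V7, V11}.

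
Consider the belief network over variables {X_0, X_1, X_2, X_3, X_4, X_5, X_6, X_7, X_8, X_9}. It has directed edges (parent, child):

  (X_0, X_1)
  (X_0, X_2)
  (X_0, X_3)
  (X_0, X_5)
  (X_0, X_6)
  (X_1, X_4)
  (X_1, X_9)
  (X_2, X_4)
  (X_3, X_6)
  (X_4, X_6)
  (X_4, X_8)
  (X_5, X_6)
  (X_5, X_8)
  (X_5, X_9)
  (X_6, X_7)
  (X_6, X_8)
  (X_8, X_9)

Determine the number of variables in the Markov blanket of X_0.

6

Parents of X_0: none.
Children of X_0: X_1, X_2, X_3, X_5, X_6.
Other parents of X_0's children:
  X_1 has no other parent.
  X_2 has no other parent.
  X_3: no additional parents.
  X_5: no additional parents.
  parents(X_6) \ {X_0} = {X_3, X_4, X_5}.
MB(X_0) = {X_1, X_2, X_3, X_4, X_5, X_6}, which has 6 nodes.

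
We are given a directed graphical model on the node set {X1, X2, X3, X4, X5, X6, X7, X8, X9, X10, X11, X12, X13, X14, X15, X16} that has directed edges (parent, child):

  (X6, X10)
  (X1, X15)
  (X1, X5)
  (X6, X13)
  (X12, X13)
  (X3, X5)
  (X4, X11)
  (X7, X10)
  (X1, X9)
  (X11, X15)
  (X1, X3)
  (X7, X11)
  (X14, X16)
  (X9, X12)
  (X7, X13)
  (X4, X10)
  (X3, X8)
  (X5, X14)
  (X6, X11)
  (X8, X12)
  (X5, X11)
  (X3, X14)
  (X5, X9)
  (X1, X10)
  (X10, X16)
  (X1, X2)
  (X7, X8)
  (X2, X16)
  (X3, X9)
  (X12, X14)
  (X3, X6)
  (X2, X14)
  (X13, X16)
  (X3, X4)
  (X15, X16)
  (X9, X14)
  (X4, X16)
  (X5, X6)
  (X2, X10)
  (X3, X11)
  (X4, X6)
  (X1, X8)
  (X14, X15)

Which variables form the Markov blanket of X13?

{X2, X4, X6, X7, X10, X12, X14, X15, X16}

A node's Markov blanket = Pa ∪ Ch ∪ (parents of Ch other than the node itself).
X13 has parents X6, X7, X12.
X13's children: X16.
For each child, the remaining parents (spouses of X13):
  X16 also has parents X2, X4, X10, X14, X15.
Taking the union gives {X2, X4, X6, X7, X10, X12, X14, X15, X16}.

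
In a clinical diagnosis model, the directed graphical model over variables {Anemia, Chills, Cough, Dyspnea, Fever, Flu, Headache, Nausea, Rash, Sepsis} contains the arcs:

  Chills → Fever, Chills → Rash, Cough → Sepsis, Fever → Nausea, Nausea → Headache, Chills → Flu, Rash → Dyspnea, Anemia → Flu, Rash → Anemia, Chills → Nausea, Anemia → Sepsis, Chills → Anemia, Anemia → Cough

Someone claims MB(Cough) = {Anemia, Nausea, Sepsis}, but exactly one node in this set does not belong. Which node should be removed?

Nausea

Cough has parent Anemia.
Ch(Cough) = {Sepsis}.
Parents of each child, excluding Cough:
  Sepsis also has parent Anemia.
MB(Cough) = {Anemia, Sepsis}.
Nausea is neither a parent, child, nor co-parent of Cough, so it does not belong.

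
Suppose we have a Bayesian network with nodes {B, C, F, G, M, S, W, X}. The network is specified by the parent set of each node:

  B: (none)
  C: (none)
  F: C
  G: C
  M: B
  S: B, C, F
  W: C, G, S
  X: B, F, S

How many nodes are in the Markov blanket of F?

F's parents: C.
Ch(F) = {S, X}.
Other parents of F's children:
  S's other parents are B, C.
  X's other parents are B, S.
MB(F) = {B, C, S, X}, which has 4 nodes.

4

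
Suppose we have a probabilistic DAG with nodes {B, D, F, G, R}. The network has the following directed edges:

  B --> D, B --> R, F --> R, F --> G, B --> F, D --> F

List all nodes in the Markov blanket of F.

Pa(F) = {B, D}.
F's children: G, R.
Parents of each child, excluding F:
  G: —
  R: B
Union: {B, D} ∪ {G, R} ∪ {B} = {B, D, G, R}.

{B, D, G, R}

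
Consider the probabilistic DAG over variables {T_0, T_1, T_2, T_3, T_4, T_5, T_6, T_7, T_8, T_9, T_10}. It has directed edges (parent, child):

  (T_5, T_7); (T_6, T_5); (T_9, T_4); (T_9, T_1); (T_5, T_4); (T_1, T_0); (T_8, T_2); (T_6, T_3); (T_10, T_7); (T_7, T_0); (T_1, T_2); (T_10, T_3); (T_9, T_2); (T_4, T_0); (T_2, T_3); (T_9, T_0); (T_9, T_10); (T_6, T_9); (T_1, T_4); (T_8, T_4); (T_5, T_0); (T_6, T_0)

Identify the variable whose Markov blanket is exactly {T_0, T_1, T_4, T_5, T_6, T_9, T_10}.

T_7

The target node must have every member of {T_0, T_1, T_4, T_5, T_6, T_9, T_10} as a parent, child, or co-parent, and no others.
Parents of T_7: T_5, T_10; children: T_0; co-parents: T_1, T_4, T_5, T_6, T_9.
These exactly cover the given set, so the node is T_7.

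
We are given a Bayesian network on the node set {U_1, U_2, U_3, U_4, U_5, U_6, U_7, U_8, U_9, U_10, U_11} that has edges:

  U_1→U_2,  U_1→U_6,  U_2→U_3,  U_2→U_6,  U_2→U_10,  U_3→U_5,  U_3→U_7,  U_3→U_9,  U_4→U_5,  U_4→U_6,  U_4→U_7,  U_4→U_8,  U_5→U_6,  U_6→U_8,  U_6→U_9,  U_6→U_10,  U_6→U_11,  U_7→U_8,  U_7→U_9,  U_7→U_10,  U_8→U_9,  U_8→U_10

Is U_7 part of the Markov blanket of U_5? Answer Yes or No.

The Markov blanket of a node is its parents, its children, and the other parents of its children.
U_5 has parents U_3, U_4.
Children of U_5: U_6.
Other parents of U_5's children:
  U_6: U_1, U_2, U_4
MB(U_5) = {U_1, U_2, U_3, U_4, U_6}; U_7 is not in this set.

No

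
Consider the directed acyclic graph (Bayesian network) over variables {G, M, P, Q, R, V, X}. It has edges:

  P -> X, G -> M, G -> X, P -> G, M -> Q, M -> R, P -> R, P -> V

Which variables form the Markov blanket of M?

{G, P, Q, R}

Recall MB(v) = parents ∪ children ∪ spouses, where spouses are the other parents of v's children.
M has parent G.
Ch(M) = {Q, R}.
Co-parents of M (other parents of its children):
  Q: —
  R: P
So the Markov blanket of M is {G, P, Q, R}.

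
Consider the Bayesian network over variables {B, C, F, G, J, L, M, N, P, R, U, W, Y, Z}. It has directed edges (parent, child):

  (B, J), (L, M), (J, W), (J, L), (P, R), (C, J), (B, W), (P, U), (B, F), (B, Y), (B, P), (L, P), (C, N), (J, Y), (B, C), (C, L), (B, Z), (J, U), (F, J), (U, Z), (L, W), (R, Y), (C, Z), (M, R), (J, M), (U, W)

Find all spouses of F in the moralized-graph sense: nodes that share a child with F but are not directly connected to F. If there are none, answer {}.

Children of F: J.
  parents(J) \ {F} = {B, C}.
Excluding nodes already adjacent to F (B, J), the co-parent-only contribution is {C}.

{C}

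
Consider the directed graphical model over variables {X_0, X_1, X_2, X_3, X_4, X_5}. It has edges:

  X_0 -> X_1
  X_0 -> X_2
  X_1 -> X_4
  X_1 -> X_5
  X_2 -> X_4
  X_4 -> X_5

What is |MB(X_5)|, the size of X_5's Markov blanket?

2

X_5 has parents X_1, X_4.
Children of X_5: none.
With no children, X_5 has no spouses; the co-parent set is empty.
MB(X_5) = {X_1, X_4}, which has 2 nodes.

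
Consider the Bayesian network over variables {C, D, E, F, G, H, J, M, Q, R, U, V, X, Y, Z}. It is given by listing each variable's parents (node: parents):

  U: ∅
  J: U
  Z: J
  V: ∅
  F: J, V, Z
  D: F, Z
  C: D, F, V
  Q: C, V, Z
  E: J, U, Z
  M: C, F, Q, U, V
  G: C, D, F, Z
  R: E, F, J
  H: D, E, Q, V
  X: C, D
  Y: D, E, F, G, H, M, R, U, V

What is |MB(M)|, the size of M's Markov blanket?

11

M has parents C, F, Q, U, V.
Children of M: Y.
Parents of each child, excluding M:
  Y: D, E, F, G, H, R, U, V
MB(M) = {C, D, E, F, G, H, Q, R, U, V, Y}, which has 11 nodes.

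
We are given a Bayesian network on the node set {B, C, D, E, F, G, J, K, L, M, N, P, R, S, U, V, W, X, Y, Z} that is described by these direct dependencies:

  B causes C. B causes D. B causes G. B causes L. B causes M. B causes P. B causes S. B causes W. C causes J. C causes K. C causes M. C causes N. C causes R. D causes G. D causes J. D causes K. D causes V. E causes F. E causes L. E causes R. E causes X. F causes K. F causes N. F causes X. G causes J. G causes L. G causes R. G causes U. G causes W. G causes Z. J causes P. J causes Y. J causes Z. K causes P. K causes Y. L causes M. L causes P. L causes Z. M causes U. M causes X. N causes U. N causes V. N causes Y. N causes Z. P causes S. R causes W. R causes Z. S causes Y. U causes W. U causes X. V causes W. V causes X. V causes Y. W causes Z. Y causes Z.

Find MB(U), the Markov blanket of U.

{B, E, F, G, M, N, R, V, W, X}

U's children: W, X.
U's parents: G, M, N.
Parents of each child, excluding U:
  W also has parents B, G, R, V.
  parents(X) \ {U} = {E, F, M, V}.
MB(U) = {B, E, F, G, M, N, R, V, W, X}.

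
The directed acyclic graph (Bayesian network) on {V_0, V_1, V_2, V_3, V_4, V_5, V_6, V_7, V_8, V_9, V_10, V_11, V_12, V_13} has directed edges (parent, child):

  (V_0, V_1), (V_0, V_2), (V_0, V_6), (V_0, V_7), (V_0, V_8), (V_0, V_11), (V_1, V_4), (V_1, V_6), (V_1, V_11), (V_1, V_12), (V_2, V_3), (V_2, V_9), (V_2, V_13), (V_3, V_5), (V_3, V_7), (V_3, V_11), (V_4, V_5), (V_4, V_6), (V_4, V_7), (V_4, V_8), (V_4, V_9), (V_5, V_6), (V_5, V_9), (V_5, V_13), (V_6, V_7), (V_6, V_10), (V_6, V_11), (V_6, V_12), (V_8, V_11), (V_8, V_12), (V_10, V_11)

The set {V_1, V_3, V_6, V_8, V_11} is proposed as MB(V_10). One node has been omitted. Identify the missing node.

By definition, MB(V_10) is built from V_10's parents, V_10's children, and the co-parents of V_10.
V_10's children: V_11.
Parents of V_10: V_6.
Co-parents of V_10 (other parents of its children):
  V_11: V_0, V_1, V_3, V_6, V_8
MB(V_10) = {V_0, V_1, V_3, V_6, V_8, V_11}.
Comparing with the claimed set, V_0 is missing.

V_0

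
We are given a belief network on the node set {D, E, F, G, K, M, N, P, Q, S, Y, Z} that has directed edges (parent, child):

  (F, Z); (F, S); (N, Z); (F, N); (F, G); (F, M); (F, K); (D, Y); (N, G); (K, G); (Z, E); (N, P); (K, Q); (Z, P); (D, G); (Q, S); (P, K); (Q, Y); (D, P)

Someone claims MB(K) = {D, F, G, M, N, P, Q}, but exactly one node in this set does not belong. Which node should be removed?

By definition, MB(K) is built from K's parents, K's children, and the co-parents of K.
Pa(K) = {F, P}.
Children of K: G, Q.
Parents of each child, excluding K:
  Q: —
  G: D, F, N
MB(K) = {D, F, G, N, P, Q}.
M is neither a parent, child, nor co-parent of K, so it does not belong.

M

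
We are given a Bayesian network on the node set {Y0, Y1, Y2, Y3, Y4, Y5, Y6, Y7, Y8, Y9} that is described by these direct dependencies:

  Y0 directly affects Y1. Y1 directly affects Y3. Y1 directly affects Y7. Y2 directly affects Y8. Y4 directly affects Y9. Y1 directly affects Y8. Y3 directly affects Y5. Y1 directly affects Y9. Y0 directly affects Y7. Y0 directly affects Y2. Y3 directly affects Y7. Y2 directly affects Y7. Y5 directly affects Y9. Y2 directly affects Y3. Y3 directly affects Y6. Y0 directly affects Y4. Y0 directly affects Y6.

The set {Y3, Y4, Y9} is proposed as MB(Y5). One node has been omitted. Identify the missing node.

Pa(Y5) = {Y3}.
Y5's children: Y9.
Co-parents of Y5 (other parents of its children):
  Y9: Y1, Y4
MB(Y5) = {Y1, Y3, Y4, Y9}.
Comparing with the claimed set, Y1 is missing.

Y1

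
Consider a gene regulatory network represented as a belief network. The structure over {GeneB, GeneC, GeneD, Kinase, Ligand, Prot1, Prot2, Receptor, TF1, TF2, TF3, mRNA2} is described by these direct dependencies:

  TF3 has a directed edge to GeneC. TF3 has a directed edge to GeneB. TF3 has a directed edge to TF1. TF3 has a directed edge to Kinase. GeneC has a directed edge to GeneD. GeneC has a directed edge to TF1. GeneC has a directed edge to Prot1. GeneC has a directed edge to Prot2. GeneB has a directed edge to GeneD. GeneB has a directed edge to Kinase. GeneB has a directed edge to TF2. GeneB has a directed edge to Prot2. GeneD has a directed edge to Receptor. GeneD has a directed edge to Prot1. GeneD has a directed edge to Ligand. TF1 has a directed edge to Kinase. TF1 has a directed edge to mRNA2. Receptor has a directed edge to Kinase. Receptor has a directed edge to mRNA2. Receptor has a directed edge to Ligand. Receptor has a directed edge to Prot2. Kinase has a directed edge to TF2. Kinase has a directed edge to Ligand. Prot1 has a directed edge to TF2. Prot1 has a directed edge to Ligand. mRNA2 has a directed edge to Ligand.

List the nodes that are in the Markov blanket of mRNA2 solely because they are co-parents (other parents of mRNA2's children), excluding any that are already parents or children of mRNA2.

Children of mRNA2: Ligand.
  Ligand also has parents GeneD, Kinase, Prot1, Receptor.
Excluding nodes already adjacent to mRNA2 (Ligand, Receptor, TF1), the co-parent-only contribution is {GeneD, Kinase, Prot1}.

{GeneD, Kinase, Prot1}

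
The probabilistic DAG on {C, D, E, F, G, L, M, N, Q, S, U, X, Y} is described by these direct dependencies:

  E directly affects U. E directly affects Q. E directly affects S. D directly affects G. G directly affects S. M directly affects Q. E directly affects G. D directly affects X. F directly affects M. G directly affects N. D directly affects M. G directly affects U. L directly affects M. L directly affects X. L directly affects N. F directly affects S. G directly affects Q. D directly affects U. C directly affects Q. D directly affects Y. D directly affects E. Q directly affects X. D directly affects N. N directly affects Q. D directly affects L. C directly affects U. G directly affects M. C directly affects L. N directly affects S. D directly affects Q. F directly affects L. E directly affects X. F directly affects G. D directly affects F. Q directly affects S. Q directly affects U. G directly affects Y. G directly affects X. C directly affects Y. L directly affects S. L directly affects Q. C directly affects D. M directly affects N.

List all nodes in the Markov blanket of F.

{C, D, E, G, L, M, N, Q, S}

Recall MB(v) = parents ∪ children ∪ spouses, where spouses are the other parents of v's children.
Pa(F) = {D}.
F has children G, L, M, S.
Parents of each child, excluding F:
  G also has parents D, E.
  parents(L) \ {F} = {C, D}.
  parents(M) \ {F} = {D, G, L}.
  S's other parents are E, G, L, N, Q.
So the Markov blanket of F is {C, D, E, G, L, M, N, Q, S}.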